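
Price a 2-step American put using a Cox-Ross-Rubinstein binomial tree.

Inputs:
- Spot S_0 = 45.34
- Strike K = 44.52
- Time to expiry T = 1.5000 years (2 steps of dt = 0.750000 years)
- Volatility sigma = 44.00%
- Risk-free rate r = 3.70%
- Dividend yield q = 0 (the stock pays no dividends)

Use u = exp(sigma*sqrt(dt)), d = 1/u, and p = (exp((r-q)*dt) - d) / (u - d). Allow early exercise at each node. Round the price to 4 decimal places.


Answer: Price = V(0,0) = 7.3531

Derivation:
dt = T/N = 0.750000
u = exp(sigma*sqrt(dt)) = 1.463823; d = 1/u = 0.683143
p = (exp((r-q)*dt) - d) / (u - d) = 0.441917
Discount per step: exp(-r*dt) = 0.972631
Stock lattice S(k, i) with i counting down-moves:
  k=0: S(0,0) = 45.3400
  k=1: S(1,0) = 66.3697; S(1,1) = 30.9737
  k=2: S(2,0) = 97.1535; S(2,1) = 45.3400; S(2,2) = 21.1595
Terminal payoffs V(N, i) = max(K - S_T, 0):
  V(2,0) = 0.000000; V(2,1) = 0.000000; V(2,2) = 23.360536
Backward induction: V(k, i) = exp(-r*dt) * [p * V(k+1, i) + (1-p) * V(k+1, i+1)]; then take max(V_cont, immediate exercise) for American.
  V(1,0) = exp(-r*dt) * [p*0.000000 + (1-p)*0.000000] = 0.000000; exercise = 0.000000; V(1,0) = max -> 0.000000
  V(1,1) = exp(-r*dt) * [p*0.000000 + (1-p)*23.360536] = 12.680308; exercise = 13.546300; V(1,1) = max -> 13.546300
  V(0,0) = exp(-r*dt) * [p*0.000000 + (1-p)*13.546300] = 7.353053; exercise = 0.000000; V(0,0) = max -> 7.353053


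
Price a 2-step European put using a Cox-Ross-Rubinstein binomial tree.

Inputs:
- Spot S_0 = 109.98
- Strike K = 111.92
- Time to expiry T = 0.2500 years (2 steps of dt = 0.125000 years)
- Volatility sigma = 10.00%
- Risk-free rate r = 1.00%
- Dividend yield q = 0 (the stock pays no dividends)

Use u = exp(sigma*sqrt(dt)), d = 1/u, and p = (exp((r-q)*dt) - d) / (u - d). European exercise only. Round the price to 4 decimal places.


dt = T/N = 0.125000
u = exp(sigma*sqrt(dt)) = 1.035988; d = 1/u = 0.965262
p = (exp((r-q)*dt) - d) / (u - d) = 0.508847
Discount per step: exp(-r*dt) = 0.998751
Stock lattice S(k, i) with i counting down-moves:
  k=0: S(0,0) = 109.9800
  k=1: S(1,0) = 113.9379; S(1,1) = 106.1596
  k=2: S(2,0) = 118.0383; S(2,1) = 109.9800; S(2,2) = 102.4718
Terminal payoffs V(N, i) = max(K - S_T, 0):
  V(2,0) = 0.000000; V(2,1) = 1.940000; V(2,2) = 9.448178
Backward induction: V(k, i) = exp(-r*dt) * [p * V(k+1, i) + (1-p) * V(k+1, i+1)].
  V(1,0) = exp(-r*dt) * [p*0.000000 + (1-p)*1.940000] = 0.951646
  V(1,1) = exp(-r*dt) * [p*1.940000 + (1-p)*9.448178] = 5.620633
  V(0,0) = exp(-r*dt) * [p*0.951646 + (1-p)*5.620633] = 3.240779

Answer: Price = V(0,0) = 3.2408


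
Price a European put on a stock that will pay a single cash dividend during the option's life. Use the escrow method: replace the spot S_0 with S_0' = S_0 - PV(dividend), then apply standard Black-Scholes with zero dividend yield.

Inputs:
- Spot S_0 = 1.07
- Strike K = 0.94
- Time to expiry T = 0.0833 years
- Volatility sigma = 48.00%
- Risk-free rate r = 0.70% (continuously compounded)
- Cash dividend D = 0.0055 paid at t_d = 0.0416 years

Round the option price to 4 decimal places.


Answer: Price = 0.0138

Derivation:
PV(D) = D * exp(-r * t_d) = 0.0055 * 0.99970884 = 0.00549840
S_0' = S_0 - PV(D) = 1.0700 - 0.00549840 = 1.06450160
d1 = (ln(S_0'/K) + (r + sigma^2/2)*T) / (sigma*sqrt(T)) = 0.97130735
d2 = d1 - sigma*sqrt(T) = 0.83277100
exp(-rT) = 0.99941707
N(-d1) = 0.16569763; N(-d2) = 0.20248695
P = K * exp(-rT) * N(-d2) - S_0' * N(-d1) = 0.9400 * 0.99941707 * 0.20248695 - 1.06450160 * 0.16569763 = 0.0138


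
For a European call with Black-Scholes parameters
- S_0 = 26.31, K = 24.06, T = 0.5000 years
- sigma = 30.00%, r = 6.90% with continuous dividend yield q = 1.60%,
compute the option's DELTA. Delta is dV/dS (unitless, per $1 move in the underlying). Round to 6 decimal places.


Answer: Delta = 0.737014

Derivation:
d1 = 0.6524162413; d2 = 0.4402842069
phi(d1) = 0.3224645700; exp(-qT) = 0.9920319148; exp(-rT) = 0.9660883397
N(d1) = 0.7429336551
Delta = exp(-qT) * N(d1) = 0.9920319148 * 0.7429336551 = 0.737014


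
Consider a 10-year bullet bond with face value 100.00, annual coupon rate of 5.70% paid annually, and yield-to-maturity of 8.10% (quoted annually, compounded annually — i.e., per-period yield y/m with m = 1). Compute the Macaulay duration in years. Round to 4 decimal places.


Answer: Macaulay duration = 7.6710 years

Derivation:
Coupon per period c = face * coupon_rate / m = 5.700000
Periods per year m = 1; per-period yield y/m = 0.081000
Number of cashflows N = 10
Cashflows (t years, CF_t, discount factor 1/(1+y/m)^(m*t), PV):
  t = 1.0000: CF_t = 5.700000, DF = 0.925069, PV = 5.272895
  t = 2.0000: CF_t = 5.700000, DF = 0.855753, PV = 4.877794
  t = 3.0000: CF_t = 5.700000, DF = 0.791631, PV = 4.512298
  t = 4.0000: CF_t = 5.700000, DF = 0.732314, PV = 4.174189
  t = 5.0000: CF_t = 5.700000, DF = 0.677441, PV = 3.861414
  t = 6.0000: CF_t = 5.700000, DF = 0.626680, PV = 3.572076
  t = 7.0000: CF_t = 5.700000, DF = 0.579722, PV = 3.304418
  t = 8.0000: CF_t = 5.700000, DF = 0.536284, PV = 3.056816
  t = 9.0000: CF_t = 5.700000, DF = 0.496099, PV = 2.827767
  t = 10.0000: CF_t = 105.700000, DF = 0.458926, PV = 48.508523
Price P = sum_t PV_t = 83.968190
Macaulay numerator sum_t t * PV_t:
  t * PV_t at t = 1.0000: 5.272895
  t * PV_t at t = 2.0000: 9.755588
  t * PV_t at t = 3.0000: 13.536894
  t * PV_t at t = 4.0000: 16.696755
  t * PV_t at t = 5.0000: 19.307071
  t * PV_t at t = 6.0000: 21.432456
  t * PV_t at t = 7.0000: 23.130927
  t * PV_t at t = 8.0000: 24.454528
  t * PV_t at t = 9.0000: 25.449902
  t * PV_t at t = 10.0000: 485.085226
Macaulay duration D = (sum_t t * PV_t) / P = 644.122243 / 83.968190 = 7.671027


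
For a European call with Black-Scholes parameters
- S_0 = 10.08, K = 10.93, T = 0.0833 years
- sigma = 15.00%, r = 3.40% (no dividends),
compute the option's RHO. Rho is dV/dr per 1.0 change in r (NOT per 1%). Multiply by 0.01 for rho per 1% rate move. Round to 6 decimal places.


Answer: Rho = 0.030784

Derivation:
d1 = -1.7829536312; d2 = -1.8262462403
phi(d1) = 0.0813983433; exp(-qT) = 1.0000000000; exp(-rT) = 0.9971718069
N(d2) = 0.0339065895
Rho = K*T*exp(-rT)*N(d2) = 10.9300 * 0.0833 * 0.9971718069 * 0.0339065895 = 0.030784


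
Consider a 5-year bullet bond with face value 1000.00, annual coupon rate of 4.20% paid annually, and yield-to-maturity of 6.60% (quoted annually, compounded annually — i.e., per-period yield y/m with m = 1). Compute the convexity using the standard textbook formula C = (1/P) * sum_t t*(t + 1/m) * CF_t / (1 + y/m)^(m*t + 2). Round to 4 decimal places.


Coupon per period c = face * coupon_rate / m = 42.000000
Periods per year m = 1; per-period yield y/m = 0.066000
Number of cashflows N = 5
Cashflows (t years, CF_t, discount factor 1/(1+y/m)^(m*t), PV):
  t = 1.0000: CF_t = 42.000000, DF = 0.938086, PV = 39.399625
  t = 2.0000: CF_t = 42.000000, DF = 0.880006, PV = 36.960248
  t = 3.0000: CF_t = 42.000000, DF = 0.825521, PV = 34.671903
  t = 4.0000: CF_t = 42.000000, DF = 0.774410, PV = 32.525237
  t = 5.0000: CF_t = 1042.000000, DF = 0.726464, PV = 756.975277
Price P = sum_t PV_t = 900.532290
Convexity numerator sum_t t*(t + 1/m) * CF_t / (1+y/m)^(m*t + 2):
  t = 1.0000: term = 69.343806
  t = 2.0000: term = 195.151423
  t = 3.0000: term = 366.137754
  t = 4.0000: term = 572.448020
  t = 5.0000: term = 19984.281605
Convexity = (1/P) * sum = 21187.362607 / 900.532290 = 23.527599

Answer: Convexity = 23.5276


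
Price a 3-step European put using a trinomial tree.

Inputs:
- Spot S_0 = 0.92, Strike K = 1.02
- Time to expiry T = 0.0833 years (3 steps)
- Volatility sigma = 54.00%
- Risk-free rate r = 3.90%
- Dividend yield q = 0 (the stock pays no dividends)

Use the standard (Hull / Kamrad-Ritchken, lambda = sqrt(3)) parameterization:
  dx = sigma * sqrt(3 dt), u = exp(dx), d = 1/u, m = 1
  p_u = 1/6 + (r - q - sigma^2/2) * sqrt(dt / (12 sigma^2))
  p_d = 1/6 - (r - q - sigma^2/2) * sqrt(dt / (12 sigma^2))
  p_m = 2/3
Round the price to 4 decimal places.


dt = T/N = 0.027767; dx = sigma*sqrt(3*dt) = 0.155853
u = exp(dx) = 1.168655; d = 1/u = 0.855685
p_u = 0.157153, p_m = 0.666667, p_d = 0.176180
Discount per step: exp(-r*dt) = 0.998918
Stock lattice S(k, j) with j the centered position index:
  k=0: S(0,+0) = 0.9200
  k=1: S(1,-1) = 0.7872; S(1,+0) = 0.9200; S(1,+1) = 1.0752
  k=2: S(2,-2) = 0.6736; S(2,-1) = 0.7872; S(2,+0) = 0.9200; S(2,+1) = 1.0752; S(2,+2) = 1.2565
  k=3: S(3,-3) = 0.5764; S(3,-2) = 0.6736; S(3,-1) = 0.7872; S(3,+0) = 0.9200; S(3,+1) = 1.0752; S(3,+2) = 1.2565; S(3,+3) = 1.4684
Terminal payoffs V(N, j) = max(K - S_T, 0):
  V(3,-3) = 0.443593; V(3,-2) = 0.346380; V(3,-1) = 0.232770; V(3,+0) = 0.100000; V(3,+1) = 0.000000; V(3,+2) = 0.000000; V(3,+3) = 0.000000
Backward induction: V(k, j) = exp(-r*dt) * [p_u * V(k+1, j+1) + p_m * V(k+1, j) + p_d * V(k+1, j-1)]
  V(2,-2) = exp(-r*dt) * [p_u*0.232770 + p_m*0.346380 + p_d*0.443593] = 0.345279
  V(2,-1) = exp(-r*dt) * [p_u*0.100000 + p_m*0.232770 + p_d*0.346380] = 0.231670
  V(2,+0) = exp(-r*dt) * [p_u*0.000000 + p_m*0.100000 + p_d*0.232770] = 0.107560
  V(2,+1) = exp(-r*dt) * [p_u*0.000000 + p_m*0.000000 + p_d*0.100000] = 0.017599
  V(2,+2) = exp(-r*dt) * [p_u*0.000000 + p_m*0.000000 + p_d*0.000000] = 0.000000
  V(1,-1) = exp(-r*dt) * [p_u*0.107560 + p_m*0.231670 + p_d*0.345279] = 0.231930
  V(1,+0) = exp(-r*dt) * [p_u*0.017599 + p_m*0.107560 + p_d*0.231670] = 0.115163
  V(1,+1) = exp(-r*dt) * [p_u*0.000000 + p_m*0.017599 + p_d*0.107560] = 0.030649
  V(0,+0) = exp(-r*dt) * [p_u*0.030649 + p_m*0.115163 + p_d*0.231930] = 0.122321

Answer: Price = V(0,0) = 0.1223


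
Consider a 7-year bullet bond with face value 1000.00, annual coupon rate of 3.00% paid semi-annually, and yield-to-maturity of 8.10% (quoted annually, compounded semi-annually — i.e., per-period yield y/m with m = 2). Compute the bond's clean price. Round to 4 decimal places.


Coupon per period c = face * coupon_rate / m = 15.000000
Periods per year m = 2; per-period yield y/m = 0.040500
Number of cashflows N = 14
Cashflows (t years, CF_t, discount factor 1/(1+y/m)^(m*t), PV):
  t = 0.5000: CF_t = 15.000000, DF = 0.961076, PV = 14.416146
  t = 1.0000: CF_t = 15.000000, DF = 0.923668, PV = 13.855018
  t = 1.5000: CF_t = 15.000000, DF = 0.887715, PV = 13.315731
  t = 2.0000: CF_t = 15.000000, DF = 0.853162, PV = 12.797435
  t = 2.5000: CF_t = 15.000000, DF = 0.819954, PV = 12.299313
  t = 3.0000: CF_t = 15.000000, DF = 0.788039, PV = 11.820579
  t = 3.5000: CF_t = 15.000000, DF = 0.757365, PV = 11.360480
  t = 4.0000: CF_t = 15.000000, DF = 0.727886, PV = 10.918289
  t = 4.5000: CF_t = 15.000000, DF = 0.699554, PV = 10.493310
  t = 5.0000: CF_t = 15.000000, DF = 0.672325, PV = 10.084873
  t = 5.5000: CF_t = 15.000000, DF = 0.646156, PV = 9.692333
  t = 6.0000: CF_t = 15.000000, DF = 0.621005, PV = 9.315073
  t = 6.5000: CF_t = 15.000000, DF = 0.596833, PV = 8.952497
  t = 7.0000: CF_t = 1015.000000, DF = 0.573602, PV = 582.206244
Price P = sum_t PV_t = 731.527318

Answer: Price = 731.5273


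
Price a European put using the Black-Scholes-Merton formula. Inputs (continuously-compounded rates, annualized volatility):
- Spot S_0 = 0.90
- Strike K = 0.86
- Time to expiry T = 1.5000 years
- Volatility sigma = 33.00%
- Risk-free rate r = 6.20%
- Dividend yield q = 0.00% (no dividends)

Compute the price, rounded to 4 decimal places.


Answer: Price = 0.0843

Derivation:
d1 = (ln(S/K) + (r - q + 0.5*sigma^2) * T) / (sigma * sqrt(T)) = 0.54467095
d2 = d1 - sigma * sqrt(T) = 0.14050514
exp(-rT) = 0.91119350; exp(-qT) = 1.00000000
P = K * exp(-rT) * N(-d2) - S_0 * exp(-qT) * N(-d1)
N(-d1) = 0.29298992; N(-d2) = 0.44413045
P = 0.8600 * 0.91119350 * 0.44413045 - 0.9000 * 1.00000000 * 0.29298992 = 0.0843


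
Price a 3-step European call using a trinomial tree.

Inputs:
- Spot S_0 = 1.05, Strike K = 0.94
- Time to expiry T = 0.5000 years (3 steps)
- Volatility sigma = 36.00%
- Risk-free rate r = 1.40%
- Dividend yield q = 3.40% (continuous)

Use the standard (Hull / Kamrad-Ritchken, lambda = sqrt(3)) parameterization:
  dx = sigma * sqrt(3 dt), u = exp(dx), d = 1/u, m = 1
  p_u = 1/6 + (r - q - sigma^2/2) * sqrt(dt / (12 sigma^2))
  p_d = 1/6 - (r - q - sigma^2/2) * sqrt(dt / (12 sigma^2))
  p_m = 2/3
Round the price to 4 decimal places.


dt = T/N = 0.166667; dx = sigma*sqrt(3*dt) = 0.254558
u = exp(dx) = 1.289892; d = 1/u = 0.775259
p_u = 0.138906, p_m = 0.666667, p_d = 0.194427
Discount per step: exp(-r*dt) = 0.997669
Stock lattice S(k, j) with j the centered position index:
  k=0: S(0,+0) = 1.0500
  k=1: S(1,-1) = 0.8140; S(1,+0) = 1.0500; S(1,+1) = 1.3544
  k=2: S(2,-2) = 0.6311; S(2,-1) = 0.8140; S(2,+0) = 1.0500; S(2,+1) = 1.3544; S(2,+2) = 1.7470
  k=3: S(3,-3) = 0.4892; S(3,-2) = 0.6311; S(3,-1) = 0.8140; S(3,+0) = 1.0500; S(3,+1) = 1.3544; S(3,+2) = 1.7470; S(3,+3) = 2.2535
Terminal payoffs V(N, j) = max(S_T - K, 0):
  V(3,-3) = 0.000000; V(3,-2) = 0.000000; V(3,-1) = 0.000000; V(3,+0) = 0.110000; V(3,+1) = 0.414387; V(3,+2) = 0.807012; V(3,+3) = 1.313457
Backward induction: V(k, j) = exp(-r*dt) * [p_u * V(k+1, j+1) + p_m * V(k+1, j) + p_d * V(k+1, j-1)]
  V(2,-2) = exp(-r*dt) * [p_u*0.000000 + p_m*0.000000 + p_d*0.000000] = 0.000000
  V(2,-1) = exp(-r*dt) * [p_u*0.110000 + p_m*0.000000 + p_d*0.000000] = 0.015244
  V(2,+0) = exp(-r*dt) * [p_u*0.414387 + p_m*0.110000 + p_d*0.000000] = 0.130589
  V(2,+1) = exp(-r*dt) * [p_u*0.807012 + p_m*0.414387 + p_d*0.110000] = 0.408789
  V(2,+2) = exp(-r*dt) * [p_u*1.313457 + p_m*0.807012 + p_d*0.414387] = 0.799157
  V(1,-1) = exp(-r*dt) * [p_u*0.130589 + p_m*0.015244 + p_d*0.000000] = 0.028236
  V(1,+0) = exp(-r*dt) * [p_u*0.408789 + p_m*0.130589 + p_d*0.015244] = 0.146464
  V(1,+1) = exp(-r*dt) * [p_u*0.799157 + p_m*0.408789 + p_d*0.130589] = 0.407971
  V(0,+0) = exp(-r*dt) * [p_u*0.407971 + p_m*0.146464 + p_d*0.028236] = 0.159430

Answer: Price = V(0,0) = 0.1594


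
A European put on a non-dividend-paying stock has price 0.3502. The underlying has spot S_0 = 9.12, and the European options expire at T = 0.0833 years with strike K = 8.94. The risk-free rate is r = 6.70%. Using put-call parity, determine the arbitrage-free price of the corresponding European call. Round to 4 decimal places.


Put-call parity: C - P = S_0 * exp(-qT) - K * exp(-rT).
S_0 * exp(-qT) = 9.1200 * 1.00000000 = 9.12000000
K * exp(-rT) = 8.9400 * 0.99443445 = 8.89024394
C = P + S*exp(-qT) - K*exp(-rT)
C = 0.3502 + 9.12000000 - 8.89024394 = 0.5800

Answer: Call price = 0.5800


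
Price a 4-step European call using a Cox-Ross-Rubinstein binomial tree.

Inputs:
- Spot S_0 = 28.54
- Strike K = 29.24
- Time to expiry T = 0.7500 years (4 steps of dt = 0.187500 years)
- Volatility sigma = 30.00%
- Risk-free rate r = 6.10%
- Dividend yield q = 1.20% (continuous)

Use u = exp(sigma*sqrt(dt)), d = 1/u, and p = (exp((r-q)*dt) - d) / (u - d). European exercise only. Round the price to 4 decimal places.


Answer: Price = V(0,0) = 3.0235

Derivation:
dt = T/N = 0.187500
u = exp(sigma*sqrt(dt)) = 1.138719; d = 1/u = 0.878180
p = (exp((r-q)*dt) - d) / (u - d) = 0.502996
Discount per step: exp(-r*dt) = 0.988628
Stock lattice S(k, i) with i counting down-moves:
  k=0: S(0,0) = 28.5400
  k=1: S(1,0) = 32.4990; S(1,1) = 25.0633
  k=2: S(2,0) = 37.0073; S(2,1) = 28.5400; S(2,2) = 22.0100
  k=3: S(3,0) = 42.1409; S(3,1) = 32.4990; S(3,2) = 25.0633; S(3,3) = 19.3288
  k=4: S(4,0) = 47.9866; S(4,1) = 37.0073; S(4,2) = 28.5400; S(4,3) = 22.0100; S(4,4) = 16.9741
Terminal payoffs V(N, i) = max(S_T - K, 0):
  V(4,0) = 18.746602; V(4,1) = 7.767265; V(4,2) = 0.000000; V(4,3) = 0.000000; V(4,4) = 0.000000
Backward induction: V(k, i) = exp(-r*dt) * [p * V(k+1, i) + (1-p) * V(k+1, i+1)].
  V(3,0) = exp(-r*dt) * [p*18.746602 + (1-p)*7.767265] = 13.138686
  V(3,1) = exp(-r*dt) * [p*7.767265 + (1-p)*0.000000] = 3.862469
  V(3,2) = exp(-r*dt) * [p*0.000000 + (1-p)*0.000000] = 0.000000
  V(3,3) = exp(-r*dt) * [p*0.000000 + (1-p)*0.000000] = 0.000000
  V(2,0) = exp(-r*dt) * [p*13.138686 + (1-p)*3.862469] = 8.431378
  V(2,1) = exp(-r*dt) * [p*3.862469 + (1-p)*0.000000] = 1.920711
  V(2,2) = exp(-r*dt) * [p*0.000000 + (1-p)*0.000000] = 0.000000
  V(1,0) = exp(-r*dt) * [p*8.431378 + (1-p)*1.920711] = 5.136462
  V(1,1) = exp(-r*dt) * [p*1.920711 + (1-p)*0.000000] = 0.955122
  V(0,0) = exp(-r*dt) * [p*5.136462 + (1-p)*0.955122] = 3.023537


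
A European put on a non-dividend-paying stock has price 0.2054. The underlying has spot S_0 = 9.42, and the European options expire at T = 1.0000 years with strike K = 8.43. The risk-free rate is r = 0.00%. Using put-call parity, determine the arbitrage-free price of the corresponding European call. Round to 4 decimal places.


Put-call parity: C - P = S_0 * exp(-qT) - K * exp(-rT).
S_0 * exp(-qT) = 9.4200 * 1.00000000 = 9.42000000
K * exp(-rT) = 8.4300 * 1.00000000 = 8.43000000
C = P + S*exp(-qT) - K*exp(-rT)
C = 0.2054 + 9.42000000 - 8.43000000 = 1.1954

Answer: Call price = 1.1954


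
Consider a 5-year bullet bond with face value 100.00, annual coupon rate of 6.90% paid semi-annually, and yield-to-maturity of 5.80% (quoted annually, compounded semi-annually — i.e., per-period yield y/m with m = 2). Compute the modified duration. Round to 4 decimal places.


Coupon per period c = face * coupon_rate / m = 3.450000
Periods per year m = 2; per-period yield y/m = 0.029000
Number of cashflows N = 10
Cashflows (t years, CF_t, discount factor 1/(1+y/m)^(m*t), PV):
  t = 0.5000: CF_t = 3.450000, DF = 0.971817, PV = 3.352770
  t = 1.0000: CF_t = 3.450000, DF = 0.944429, PV = 3.258280
  t = 1.5000: CF_t = 3.450000, DF = 0.917812, PV = 3.166452
  t = 2.0000: CF_t = 3.450000, DF = 0.891946, PV = 3.077213
  t = 2.5000: CF_t = 3.450000, DF = 0.866808, PV = 2.990489
  t = 3.0000: CF_t = 3.450000, DF = 0.842379, PV = 2.906209
  t = 3.5000: CF_t = 3.450000, DF = 0.818639, PV = 2.824304
  t = 4.0000: CF_t = 3.450000, DF = 0.795567, PV = 2.744708
  t = 4.5000: CF_t = 3.450000, DF = 0.773146, PV = 2.667354
  t = 5.0000: CF_t = 103.450000, DF = 0.751357, PV = 77.727867
Price P = sum_t PV_t = 104.715646
First compute Macaulay numerator sum_t t * PV_t:
  t * PV_t at t = 0.5000: 1.676385
  t * PV_t at t = 1.0000: 3.258280
  t * PV_t at t = 1.5000: 4.749679
  t * PV_t at t = 2.0000: 6.154427
  t * PV_t at t = 2.5000: 7.476223
  t * PV_t at t = 3.0000: 8.718627
  t * PV_t at t = 3.5000: 9.885065
  t * PV_t at t = 4.0000: 10.978831
  t * PV_t at t = 4.5000: 12.003095
  t * PV_t at t = 5.0000: 388.639333
Macaulay duration D = 453.539942 / 104.715646 = 4.331157
Modified duration = D / (1 + y/m) = 4.331157 / (1 + 0.029000) = 4.209094

Answer: Modified duration = 4.2091


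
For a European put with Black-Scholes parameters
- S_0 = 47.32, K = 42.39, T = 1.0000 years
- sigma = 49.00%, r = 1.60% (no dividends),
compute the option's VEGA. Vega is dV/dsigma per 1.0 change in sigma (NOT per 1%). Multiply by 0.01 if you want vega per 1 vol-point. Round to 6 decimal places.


Answer: Vega = 16.641502

Derivation:
d1 = 0.5021848036; d2 = 0.0121848036
phi(d1) = 0.3516801006; exp(-qT) = 1.0000000000; exp(-rT) = 0.9841273201
Vega = S * exp(-qT) * phi(d1) * sqrt(T) = 47.3200 * 1.0000000000 * 0.3516801006 * 1.0000000000 = 16.641502


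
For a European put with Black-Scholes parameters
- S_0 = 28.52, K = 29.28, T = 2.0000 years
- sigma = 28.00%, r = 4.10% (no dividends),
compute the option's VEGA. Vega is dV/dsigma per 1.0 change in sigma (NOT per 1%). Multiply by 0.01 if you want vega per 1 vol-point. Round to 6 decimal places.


Answer: Vega = 15.193941

Derivation:
d1 = 0.3386559297; d2 = -0.0573238678
phi(d1) = 0.3767089323; exp(-qT) = 1.0000000000; exp(-rT) = 0.9212719587
Vega = S * exp(-qT) * phi(d1) * sqrt(T) = 28.5200 * 1.0000000000 * 0.3767089323 * 1.4142135624 = 15.193941


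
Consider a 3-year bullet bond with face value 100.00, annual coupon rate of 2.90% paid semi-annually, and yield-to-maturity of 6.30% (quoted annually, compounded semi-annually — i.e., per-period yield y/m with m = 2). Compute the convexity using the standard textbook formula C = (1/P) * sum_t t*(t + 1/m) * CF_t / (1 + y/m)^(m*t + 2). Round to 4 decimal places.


Answer: Convexity = 9.3822

Derivation:
Coupon per period c = face * coupon_rate / m = 1.450000
Periods per year m = 2; per-period yield y/m = 0.031500
Number of cashflows N = 6
Cashflows (t years, CF_t, discount factor 1/(1+y/m)^(m*t), PV):
  t = 0.5000: CF_t = 1.450000, DF = 0.969462, PV = 1.405720
  t = 1.0000: CF_t = 1.450000, DF = 0.939856, PV = 1.362792
  t = 1.5000: CF_t = 1.450000, DF = 0.911155, PV = 1.321175
  t = 2.0000: CF_t = 1.450000, DF = 0.883330, PV = 1.280829
  t = 2.5000: CF_t = 1.450000, DF = 0.856355, PV = 1.241715
  t = 3.0000: CF_t = 101.450000, DF = 0.830204, PV = 84.224154
Price P = sum_t PV_t = 90.836384
Convexity numerator sum_t t*(t + 1/m) * CF_t / (1+y/m)^(m*t + 2):
  t = 0.5000: term = 0.660587
  t = 1.0000: term = 1.921243
  t = 1.5000: term = 3.725144
  t = 2.0000: term = 6.018976
  t = 2.5000: term = 8.752752
  t = 3.0000: term = 831.165469
Convexity = (1/P) * sum = 852.244172 / 90.836384 = 9.382190


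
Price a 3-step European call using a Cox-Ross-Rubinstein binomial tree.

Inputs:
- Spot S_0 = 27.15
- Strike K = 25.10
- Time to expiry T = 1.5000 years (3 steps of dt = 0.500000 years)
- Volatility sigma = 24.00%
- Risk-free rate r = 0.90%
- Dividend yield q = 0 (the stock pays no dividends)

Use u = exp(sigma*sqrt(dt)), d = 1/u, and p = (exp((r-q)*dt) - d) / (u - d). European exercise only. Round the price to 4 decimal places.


Answer: Price = V(0,0) = 4.5236

Derivation:
dt = T/N = 0.500000
u = exp(sigma*sqrt(dt)) = 1.184956; d = 1/u = 0.843913
p = (exp((r-q)*dt) - d) / (u - d) = 0.470900
Discount per step: exp(-r*dt) = 0.995510
Stock lattice S(k, i) with i counting down-moves:
  k=0: S(0,0) = 27.1500
  k=1: S(1,0) = 32.1716; S(1,1) = 22.9122
  k=2: S(2,0) = 38.1219; S(2,1) = 27.1500; S(2,2) = 19.3359
  k=3: S(3,0) = 45.1727; S(3,1) = 32.1716; S(3,2) = 22.9122; S(3,3) = 16.3179
Terminal payoffs V(N, i) = max(S_T - K, 0):
  V(3,0) = 20.072745; V(3,1) = 7.071555; V(3,2) = 0.000000; V(3,3) = 0.000000
Backward induction: V(k, i) = exp(-r*dt) * [p * V(k+1, i) + (1-p) * V(k+1, i+1)].
  V(2,0) = exp(-r*dt) * [p*20.072745 + (1-p)*7.071555] = 13.134573
  V(2,1) = exp(-r*dt) * [p*7.071555 + (1-p)*0.000000] = 3.315042
  V(2,2) = exp(-r*dt) * [p*0.000000 + (1-p)*0.000000] = 0.000000
  V(1,0) = exp(-r*dt) * [p*13.134573 + (1-p)*3.315042] = 7.903410
  V(1,1) = exp(-r*dt) * [p*3.315042 + (1-p)*0.000000] = 1.554043
  V(0,0) = exp(-r*dt) * [p*7.903410 + (1-p)*1.554043] = 4.523556


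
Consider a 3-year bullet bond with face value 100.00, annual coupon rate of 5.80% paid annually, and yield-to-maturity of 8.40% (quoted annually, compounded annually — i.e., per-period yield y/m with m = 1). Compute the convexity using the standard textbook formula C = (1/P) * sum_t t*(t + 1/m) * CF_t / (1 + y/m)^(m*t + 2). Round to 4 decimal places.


Answer: Convexity = 9.4545

Derivation:
Coupon per period c = face * coupon_rate / m = 5.800000
Periods per year m = 1; per-period yield y/m = 0.084000
Number of cashflows N = 3
Cashflows (t years, CF_t, discount factor 1/(1+y/m)^(m*t), PV):
  t = 1.0000: CF_t = 5.800000, DF = 0.922509, PV = 5.350554
  t = 2.0000: CF_t = 5.800000, DF = 0.851023, PV = 4.935935
  t = 3.0000: CF_t = 105.800000, DF = 0.785077, PV = 83.061127
Price P = sum_t PV_t = 93.347616
Convexity numerator sum_t t*(t + 1/m) * CF_t / (1+y/m)^(m*t + 2):
  t = 1.0000: term = 9.106891
  t = 2.0000: term = 25.203573
  t = 3.0000: term = 848.243426
Convexity = (1/P) * sum = 882.553891 / 93.347616 = 9.454488


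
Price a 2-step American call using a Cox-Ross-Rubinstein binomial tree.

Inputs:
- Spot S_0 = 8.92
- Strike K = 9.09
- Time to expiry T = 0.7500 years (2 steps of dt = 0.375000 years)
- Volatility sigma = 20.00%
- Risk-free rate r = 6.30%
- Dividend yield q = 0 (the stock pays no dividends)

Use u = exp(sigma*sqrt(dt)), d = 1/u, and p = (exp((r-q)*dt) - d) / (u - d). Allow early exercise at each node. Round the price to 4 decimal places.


dt = T/N = 0.375000
u = exp(sigma*sqrt(dt)) = 1.130290; d = 1/u = 0.884728
p = (exp((r-q)*dt) - d) / (u - d) = 0.566773
Discount per step: exp(-r*dt) = 0.976652
Stock lattice S(k, i) with i counting down-moves:
  k=0: S(0,0) = 8.9200
  k=1: S(1,0) = 10.0822; S(1,1) = 7.8918
  k=2: S(2,0) = 11.3958; S(2,1) = 8.9200; S(2,2) = 6.9821
Terminal payoffs V(N, i) = max(S_T - K, 0):
  V(2,0) = 2.305801; V(2,1) = 0.000000; V(2,2) = 0.000000
Backward induction: V(k, i) = exp(-r*dt) * [p * V(k+1, i) + (1-p) * V(k+1, i+1)]; then take max(V_cont, immediate exercise) for American.
  V(1,0) = exp(-r*dt) * [p*2.305801 + (1-p)*0.000000] = 1.276353; exercise = 0.992189; V(1,0) = max -> 1.276353
  V(1,1) = exp(-r*dt) * [p*0.000000 + (1-p)*0.000000] = 0.000000; exercise = 0.000000; V(1,1) = max -> 0.000000
  V(0,0) = exp(-r*dt) * [p*1.276353 + (1-p)*0.000000] = 0.706512; exercise = 0.000000; V(0,0) = max -> 0.706512

Answer: Price = V(0,0) = 0.7065


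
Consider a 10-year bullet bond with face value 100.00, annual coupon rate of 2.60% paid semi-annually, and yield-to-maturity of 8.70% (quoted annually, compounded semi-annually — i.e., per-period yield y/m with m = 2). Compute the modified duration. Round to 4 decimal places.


Coupon per period c = face * coupon_rate / m = 1.300000
Periods per year m = 2; per-period yield y/m = 0.043500
Number of cashflows N = 20
Cashflows (t years, CF_t, discount factor 1/(1+y/m)^(m*t), PV):
  t = 0.5000: CF_t = 1.300000, DF = 0.958313, PV = 1.245807
  t = 1.0000: CF_t = 1.300000, DF = 0.918365, PV = 1.193874
  t = 1.5000: CF_t = 1.300000, DF = 0.880081, PV = 1.144105
  t = 2.0000: CF_t = 1.300000, DF = 0.843393, PV = 1.096411
  t = 2.5000: CF_t = 1.300000, DF = 0.808235, PV = 1.050706
  t = 3.0000: CF_t = 1.300000, DF = 0.774543, PV = 1.006905
  t = 3.5000: CF_t = 1.300000, DF = 0.742254, PV = 0.964931
  t = 4.0000: CF_t = 1.300000, DF = 0.711312, PV = 0.924706
  t = 4.5000: CF_t = 1.300000, DF = 0.681660, PV = 0.886158
  t = 5.0000: CF_t = 1.300000, DF = 0.653244, PV = 0.849217
  t = 5.5000: CF_t = 1.300000, DF = 0.626013, PV = 0.813816
  t = 6.0000: CF_t = 1.300000, DF = 0.599916, PV = 0.779891
  t = 6.5000: CF_t = 1.300000, DF = 0.574908, PV = 0.747380
  t = 7.0000: CF_t = 1.300000, DF = 0.550942, PV = 0.716224
  t = 7.5000: CF_t = 1.300000, DF = 0.527975, PV = 0.686367
  t = 8.0000: CF_t = 1.300000, DF = 0.505965, PV = 0.657755
  t = 8.5000: CF_t = 1.300000, DF = 0.484873, PV = 0.630335
  t = 9.0000: CF_t = 1.300000, DF = 0.464661, PV = 0.604059
  t = 9.5000: CF_t = 1.300000, DF = 0.445290, PV = 0.578878
  t = 10.0000: CF_t = 101.300000, DF = 0.426728, PV = 43.227526
Price P = sum_t PV_t = 59.805052
First compute Macaulay numerator sum_t t * PV_t:
  t * PV_t at t = 0.5000: 0.622904
  t * PV_t at t = 1.0000: 1.193874
  t * PV_t at t = 1.5000: 1.716158
  t * PV_t at t = 2.0000: 2.192823
  t * PV_t at t = 2.5000: 2.626764
  t * PV_t at t = 3.0000: 3.020716
  t * PV_t at t = 3.5000: 3.377258
  t * PV_t at t = 4.0000: 3.698824
  t * PV_t at t = 4.5000: 3.987712
  t * PV_t at t = 5.0000: 4.246086
  t * PV_t at t = 5.5000: 4.475989
  t * PV_t at t = 6.0000: 4.679346
  t * PV_t at t = 6.5000: 4.857970
  t * PV_t at t = 7.0000: 5.013570
  t * PV_t at t = 7.5000: 5.147754
  t * PV_t at t = 8.0000: 5.262039
  t * PV_t at t = 8.5000: 5.357850
  t * PV_t at t = 9.0000: 5.436529
  t * PV_t at t = 9.5000: 5.499337
  t * PV_t at t = 10.0000: 432.275257
Macaulay duration D = 504.688761 / 59.805052 = 8.438898
Modified duration = D / (1 + y/m) = 8.438898 / (1 + 0.043500) = 8.087109

Answer: Modified duration = 8.0871


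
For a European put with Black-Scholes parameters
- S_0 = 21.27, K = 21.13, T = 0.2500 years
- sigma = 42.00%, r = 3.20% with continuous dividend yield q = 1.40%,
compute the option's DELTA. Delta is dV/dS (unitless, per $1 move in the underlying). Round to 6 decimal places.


d1 = 0.1578752266; d2 = -0.0521247734
phi(d1) = 0.3940013959; exp(-qT) = 0.9965061179; exp(-rT) = 0.9920319148
N(-d1) = 0.4372775598
Delta = -exp(-qT) * N(-d1) = -0.9965061179 * 0.4372775598 = -0.435750

Answer: Delta = -0.435750


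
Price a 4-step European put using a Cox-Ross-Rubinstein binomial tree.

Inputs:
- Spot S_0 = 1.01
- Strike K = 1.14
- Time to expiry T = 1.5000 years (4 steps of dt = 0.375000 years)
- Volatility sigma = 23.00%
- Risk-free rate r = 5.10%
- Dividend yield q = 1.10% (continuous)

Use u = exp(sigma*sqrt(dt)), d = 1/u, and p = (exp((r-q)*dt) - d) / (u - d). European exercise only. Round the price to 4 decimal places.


dt = T/N = 0.375000
u = exp(sigma*sqrt(dt)) = 1.151247; d = 1/u = 0.868623
p = (exp((r-q)*dt) - d) / (u - d) = 0.518321
Discount per step: exp(-r*dt) = 0.981057
Stock lattice S(k, i) with i counting down-moves:
  k=0: S(0,0) = 1.0100
  k=1: S(1,0) = 1.1628; S(1,1) = 0.8773
  k=2: S(2,0) = 1.3386; S(2,1) = 1.0100; S(2,2) = 0.7621
  k=3: S(3,0) = 1.5411; S(3,1) = 1.1628; S(3,2) = 0.8773; S(3,3) = 0.6619
  k=4: S(4,0) = 1.7742; S(4,1) = 1.3386; S(4,2) = 1.0100; S(4,3) = 0.7621; S(4,4) = 0.5750
Terminal payoffs V(N, i) = max(K - S_T, 0):
  V(4,0) = 0.000000; V(4,1) = 0.000000; V(4,2) = 0.130000; V(4,3) = 0.377948; V(4,4) = 0.565027
Backward induction: V(k, i) = exp(-r*dt) * [p * V(k+1, i) + (1-p) * V(k+1, i+1)].
  V(3,0) = exp(-r*dt) * [p*0.000000 + (1-p)*0.000000] = 0.000000
  V(3,1) = exp(-r*dt) * [p*0.000000 + (1-p)*0.130000] = 0.061432
  V(3,2) = exp(-r*dt) * [p*0.130000 + (1-p)*0.377948] = 0.244707
  V(3,3) = exp(-r*dt) * [p*0.377948 + (1-p)*0.565027] = 0.459194
  V(2,0) = exp(-r*dt) * [p*0.000000 + (1-p)*0.061432] = 0.029030
  V(2,1) = exp(-r*dt) * [p*0.061432 + (1-p)*0.244707] = 0.146876
  V(2,2) = exp(-r*dt) * [p*0.244707 + (1-p)*0.459194] = 0.341428
  V(1,0) = exp(-r*dt) * [p*0.029030 + (1-p)*0.146876] = 0.084169
  V(1,1) = exp(-r*dt) * [p*0.146876 + (1-p)*0.341428] = 0.236030
  V(0,0) = exp(-r*dt) * [p*0.084169 + (1-p)*0.236030] = 0.154337

Answer: Price = V(0,0) = 0.1543


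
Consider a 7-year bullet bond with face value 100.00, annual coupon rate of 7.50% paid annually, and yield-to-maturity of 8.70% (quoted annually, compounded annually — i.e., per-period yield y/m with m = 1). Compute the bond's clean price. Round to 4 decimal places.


Answer: Price = 93.8992

Derivation:
Coupon per period c = face * coupon_rate / m = 7.500000
Periods per year m = 1; per-period yield y/m = 0.087000
Number of cashflows N = 7
Cashflows (t years, CF_t, discount factor 1/(1+y/m)^(m*t), PV):
  t = 1.0000: CF_t = 7.500000, DF = 0.919963, PV = 6.899724
  t = 2.0000: CF_t = 7.500000, DF = 0.846332, PV = 6.347492
  t = 3.0000: CF_t = 7.500000, DF = 0.778595, PV = 5.839459
  t = 4.0000: CF_t = 7.500000, DF = 0.716278, PV = 5.372088
  t = 5.0000: CF_t = 7.500000, DF = 0.658950, PV = 4.942123
  t = 6.0000: CF_t = 7.500000, DF = 0.606209, PV = 4.546571
  t = 7.0000: CF_t = 107.500000, DF = 0.557690, PV = 59.951721
Price P = sum_t PV_t = 93.899178


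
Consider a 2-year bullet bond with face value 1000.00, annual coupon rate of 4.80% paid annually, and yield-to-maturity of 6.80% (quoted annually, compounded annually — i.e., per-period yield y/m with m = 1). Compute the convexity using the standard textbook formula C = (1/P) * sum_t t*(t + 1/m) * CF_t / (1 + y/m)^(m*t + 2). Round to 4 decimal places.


Answer: Convexity = 5.0967

Derivation:
Coupon per period c = face * coupon_rate / m = 48.000000
Periods per year m = 1; per-period yield y/m = 0.068000
Number of cashflows N = 2
Cashflows (t years, CF_t, discount factor 1/(1+y/m)^(m*t), PV):
  t = 1.0000: CF_t = 48.000000, DF = 0.936330, PV = 44.943820
  t = 2.0000: CF_t = 1048.000000, DF = 0.876713, PV = 918.795326
Price P = sum_t PV_t = 963.739146
Convexity numerator sum_t t*(t + 1/m) * CF_t / (1+y/m)^(m*t + 2):
  t = 1.0000: term = 78.805672
  t = 2.0000: term = 4833.119377
Convexity = (1/P) * sum = 4911.925049 / 963.739146 = 5.096737


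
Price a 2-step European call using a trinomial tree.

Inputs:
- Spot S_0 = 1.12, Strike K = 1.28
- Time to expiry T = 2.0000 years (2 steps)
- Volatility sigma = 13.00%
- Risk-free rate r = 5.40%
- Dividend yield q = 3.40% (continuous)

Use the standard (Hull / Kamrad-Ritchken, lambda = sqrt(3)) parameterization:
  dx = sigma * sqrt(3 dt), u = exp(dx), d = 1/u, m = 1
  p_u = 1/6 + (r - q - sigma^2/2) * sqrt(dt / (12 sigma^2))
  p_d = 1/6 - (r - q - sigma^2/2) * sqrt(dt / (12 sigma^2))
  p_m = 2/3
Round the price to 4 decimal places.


dt = T/N = 1.000000; dx = sigma*sqrt(3*dt) = 0.225167
u = exp(dx) = 1.252531; d = 1/u = 0.798383
p_u = 0.192314, p_m = 0.666667, p_d = 0.141019
Discount per step: exp(-r*dt) = 0.947432
Stock lattice S(k, j) with j the centered position index:
  k=0: S(0,+0) = 1.1200
  k=1: S(1,-1) = 0.8942; S(1,+0) = 1.1200; S(1,+1) = 1.4028
  k=2: S(2,-2) = 0.7139; S(2,-1) = 0.8942; S(2,+0) = 1.1200; S(2,+1) = 1.4028; S(2,+2) = 1.7571
Terminal payoffs V(N, j) = max(S_T - K, 0):
  V(2,-2) = 0.000000; V(2,-1) = 0.000000; V(2,+0) = 0.000000; V(2,+1) = 0.122835; V(2,+2) = 0.477095
Backward induction: V(k, j) = exp(-r*dt) * [p_u * V(k+1, j+1) + p_m * V(k+1, j) + p_d * V(k+1, j-1)]
  V(1,-1) = exp(-r*dt) * [p_u*0.000000 + p_m*0.000000 + p_d*0.000000] = 0.000000
  V(1,+0) = exp(-r*dt) * [p_u*0.122835 + p_m*0.000000 + p_d*0.000000] = 0.022381
  V(1,+1) = exp(-r*dt) * [p_u*0.477095 + p_m*0.122835 + p_d*0.000000] = 0.164514
  V(0,+0) = exp(-r*dt) * [p_u*0.164514 + p_m*0.022381 + p_d*0.000000] = 0.044112

Answer: Price = V(0,0) = 0.0441


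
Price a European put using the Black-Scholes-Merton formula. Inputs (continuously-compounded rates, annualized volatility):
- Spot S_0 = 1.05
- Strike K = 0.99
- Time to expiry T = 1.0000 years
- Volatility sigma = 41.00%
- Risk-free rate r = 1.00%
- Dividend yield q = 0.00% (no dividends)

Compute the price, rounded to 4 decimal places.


Answer: Price = 0.1322

Derivation:
d1 = (ln(S/K) + (r - q + 0.5*sigma^2) * T) / (sigma * sqrt(T)) = 0.37290366
d2 = d1 - sigma * sqrt(T) = -0.03709634
exp(-rT) = 0.99004983; exp(-qT) = 1.00000000
P = K * exp(-rT) * N(-d2) - S_0 * exp(-qT) * N(-d1)
N(-d1) = 0.35461007; N(-d2) = 0.51479591
P = 0.9900 * 0.99004983 * 0.51479591 - 1.0500 * 1.00000000 * 0.35461007 = 0.1322


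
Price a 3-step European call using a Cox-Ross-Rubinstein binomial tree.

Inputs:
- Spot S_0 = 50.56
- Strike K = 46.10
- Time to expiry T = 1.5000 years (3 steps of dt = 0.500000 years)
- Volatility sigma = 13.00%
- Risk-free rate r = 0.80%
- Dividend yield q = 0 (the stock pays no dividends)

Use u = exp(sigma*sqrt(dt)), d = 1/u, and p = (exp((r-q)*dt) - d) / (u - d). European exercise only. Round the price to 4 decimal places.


dt = T/N = 0.500000
u = exp(sigma*sqrt(dt)) = 1.096281; d = 1/u = 0.912175
p = (exp((r-q)*dt) - d) / (u - d) = 0.498805
Discount per step: exp(-r*dt) = 0.996008
Stock lattice S(k, i) with i counting down-moves:
  k=0: S(0,0) = 50.5600
  k=1: S(1,0) = 55.4280; S(1,1) = 46.1195
  k=2: S(2,0) = 60.7647; S(2,1) = 50.5600; S(2,2) = 42.0691
  k=3: S(3,0) = 66.6152; S(3,1) = 55.4280; S(3,2) = 46.1195; S(3,3) = 38.3743
Terminal payoffs V(N, i) = max(S_T - K, 0):
  V(3,0) = 20.515174; V(3,1) = 9.327986; V(3,2) = 0.019547; V(3,3) = 0.000000
Backward induction: V(k, i) = exp(-r*dt) * [p * V(k+1, i) + (1-p) * V(k+1, i+1)].
  V(2,0) = exp(-r*dt) * [p*20.515174 + (1-p)*9.327986] = 14.848700
  V(2,1) = exp(-r*dt) * [p*9.327986 + (1-p)*0.019547] = 4.644032
  V(2,2) = exp(-r*dt) * [p*0.019547 + (1-p)*0.000000] = 0.009711
  V(1,0) = exp(-r*dt) * [p*14.848700 + (1-p)*4.644032] = 9.695315
  V(1,1) = exp(-r*dt) * [p*4.644032 + (1-p)*0.009711] = 2.312068
  V(0,0) = exp(-r*dt) * [p*9.695315 + (1-p)*2.312068] = 5.970938

Answer: Price = V(0,0) = 5.9709


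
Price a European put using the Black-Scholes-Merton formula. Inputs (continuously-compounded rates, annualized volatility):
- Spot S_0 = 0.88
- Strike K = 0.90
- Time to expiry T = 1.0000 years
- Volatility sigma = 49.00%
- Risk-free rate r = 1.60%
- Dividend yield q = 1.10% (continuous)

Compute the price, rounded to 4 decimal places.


d1 = (ln(S/K) + (r - q + 0.5*sigma^2) * T) / (sigma * sqrt(T)) = 0.20934111
d2 = d1 - sigma * sqrt(T) = -0.28065889
exp(-rT) = 0.98412732; exp(-qT) = 0.98906028
P = K * exp(-rT) * N(-d2) - S_0 * exp(-qT) * N(-d1)
N(-d1) = 0.41709098; N(-d2) = 0.61051398
P = 0.9000 * 0.98412732 * 0.61051398 - 0.8800 * 0.98906028 * 0.41709098 = 0.1777

Answer: Price = 0.1777


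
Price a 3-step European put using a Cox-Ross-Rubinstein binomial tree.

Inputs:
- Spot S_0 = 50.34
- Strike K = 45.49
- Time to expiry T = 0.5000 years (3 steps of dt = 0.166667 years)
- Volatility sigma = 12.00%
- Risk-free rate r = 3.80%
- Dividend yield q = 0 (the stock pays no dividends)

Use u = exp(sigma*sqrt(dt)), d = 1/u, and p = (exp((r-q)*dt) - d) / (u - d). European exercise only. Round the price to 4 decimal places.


dt = T/N = 0.166667
u = exp(sigma*sqrt(dt)) = 1.050210; d = 1/u = 0.952191
p = (exp((r-q)*dt) - d) / (u - d) = 0.552574
Discount per step: exp(-r*dt) = 0.993687
Stock lattice S(k, i) with i counting down-moves:
  k=0: S(0,0) = 50.3400
  k=1: S(1,0) = 52.8676; S(1,1) = 47.9333
  k=2: S(2,0) = 55.5220; S(2,1) = 50.3400; S(2,2) = 45.6416
  k=3: S(3,0) = 58.3098; S(3,1) = 52.8676; S(3,2) = 47.9333; S(3,3) = 43.4595
Terminal payoffs V(N, i) = max(K - S_T, 0):
  V(3,0) = 0.000000; V(3,1) = 0.000000; V(3,2) = 0.000000; V(3,3) = 2.030451
Backward induction: V(k, i) = exp(-r*dt) * [p * V(k+1, i) + (1-p) * V(k+1, i+1)].
  V(2,0) = exp(-r*dt) * [p*0.000000 + (1-p)*0.000000] = 0.000000
  V(2,1) = exp(-r*dt) * [p*0.000000 + (1-p)*0.000000] = 0.000000
  V(2,2) = exp(-r*dt) * [p*0.000000 + (1-p)*2.030451] = 0.902742
  V(1,0) = exp(-r*dt) * [p*0.000000 + (1-p)*0.000000] = 0.000000
  V(1,1) = exp(-r*dt) * [p*0.000000 + (1-p)*0.902742] = 0.401361
  V(0,0) = exp(-r*dt) * [p*0.000000 + (1-p)*0.401361] = 0.178446

Answer: Price = V(0,0) = 0.1784


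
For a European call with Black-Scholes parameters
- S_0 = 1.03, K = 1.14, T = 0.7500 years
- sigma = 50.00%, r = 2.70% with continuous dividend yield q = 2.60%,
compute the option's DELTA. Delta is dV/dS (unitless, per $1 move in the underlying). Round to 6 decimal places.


d1 = -0.0160952788; d2 = -0.4491079807
phi(d1) = 0.3988906092; exp(-qT) = 0.9806888952; exp(-rT) = 0.9799536543
N(d1) = 0.4935791900
Delta = exp(-qT) * N(d1) = 0.9806888952 * 0.4935791900 = 0.484048

Answer: Delta = 0.484048


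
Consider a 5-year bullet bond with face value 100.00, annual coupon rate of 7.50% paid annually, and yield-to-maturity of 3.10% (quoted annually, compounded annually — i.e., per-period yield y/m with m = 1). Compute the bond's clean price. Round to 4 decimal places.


Coupon per period c = face * coupon_rate / m = 7.500000
Periods per year m = 1; per-period yield y/m = 0.031000
Number of cashflows N = 5
Cashflows (t years, CF_t, discount factor 1/(1+y/m)^(m*t), PV):
  t = 1.0000: CF_t = 7.500000, DF = 0.969932, PV = 7.274491
  t = 2.0000: CF_t = 7.500000, DF = 0.940768, PV = 7.055762
  t = 3.0000: CF_t = 7.500000, DF = 0.912481, PV = 6.843610
  t = 4.0000: CF_t = 7.500000, DF = 0.885045, PV = 6.637837
  t = 5.0000: CF_t = 107.500000, DF = 0.858434, PV = 92.281605
Price P = sum_t PV_t = 120.093305

Answer: Price = 120.0933


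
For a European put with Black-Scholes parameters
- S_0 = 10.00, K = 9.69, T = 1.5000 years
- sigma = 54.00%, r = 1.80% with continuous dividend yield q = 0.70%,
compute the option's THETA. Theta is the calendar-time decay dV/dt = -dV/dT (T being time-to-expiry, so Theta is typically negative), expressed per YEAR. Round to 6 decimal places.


Answer: Theta = -0.723949

Derivation:
d1 = 0.4032444775; d2 = -0.2581177531
phi(d1) = 0.3677905768; exp(-qT) = 0.9895549326; exp(-rT) = 0.9733612415
Theta = -S*exp(-qT)*phi(d1)*sigma/(2*sqrt(T)) + r*K*exp(-rT)*N(-d2) - q*S*exp(-qT)*N(-d1)
N(-d1) = 0.3433841913; N(-d2) = 0.6018419846; sqrt(T) = 1.2247448714
Term 1 = -10.0000 * 0.9895549326 * 0.3677905768 * 0.5400 / (2 * 1.2247448714) = -0.8023403628
Term 2 = 0.0180 * 9.6900 * 0.9733612415 * 0.6018419846 = 0.1021769211
Term 3 = -0.0070 * 10.0000 * 0.9895549326 * 0.3433841913 = -0.0237858264
Theta = -0.8023403628 + (0.1021769211) + (-0.0237858264) = -0.723949


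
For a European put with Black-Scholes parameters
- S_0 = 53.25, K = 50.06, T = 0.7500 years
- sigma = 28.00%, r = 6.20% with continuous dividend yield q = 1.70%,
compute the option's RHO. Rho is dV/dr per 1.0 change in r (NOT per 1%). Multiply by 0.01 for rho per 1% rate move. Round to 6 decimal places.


Answer: Rho = -14.068400

Derivation:
d1 = 0.5151841556; d2 = 0.2726970425
phi(d1) = 0.3493622637; exp(-qT) = 0.9873309369; exp(-rT) = 0.9545645606
N(-d2) = 0.3925430541
Rho = -K*T*exp(-rT)*N(-d2) = -50.0600 * 0.7500 * 0.9545645606 * 0.3925430541 = -14.068400
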